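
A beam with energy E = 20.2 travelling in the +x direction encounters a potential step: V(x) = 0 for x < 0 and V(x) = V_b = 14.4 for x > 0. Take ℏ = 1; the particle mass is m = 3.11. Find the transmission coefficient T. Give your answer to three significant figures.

The wavenumbers are k₁ = √(2mE)/ℏ = 11.21 on the left and k₂ = √(2m(E − V_b))/ℏ = 6.006 on the right.
Continuity of ψ and ψ′ at the step yields the reflection amplitude r = (k₁ − k₂)/(k₁ + k₂) = 0.3022; thus R = |r|² = 0.09133, T = 0.9087.

T = 0.909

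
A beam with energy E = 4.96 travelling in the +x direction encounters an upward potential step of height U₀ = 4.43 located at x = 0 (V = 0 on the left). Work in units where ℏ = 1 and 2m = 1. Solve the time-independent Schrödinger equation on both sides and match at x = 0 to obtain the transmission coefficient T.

The wavenumbers are k₁ = √(2mE)/ℏ = 2.227 on the left and k₂ = √(2m(E − U₀))/ℏ = 0.7280 on the right.
Continuity of ψ and ψ′ at the step yields the reflection amplitude r = (k₁ − k₂)/(k₁ + k₂) = 0.5073; thus R = |r|² = 0.2573, T = 0.7427.

T = 0.743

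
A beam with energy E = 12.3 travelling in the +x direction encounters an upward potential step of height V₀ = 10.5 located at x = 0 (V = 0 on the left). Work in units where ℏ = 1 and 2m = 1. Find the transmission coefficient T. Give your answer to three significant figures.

On each side the TISE gives plane waves with k = √(2m(E − V))/ℏ: k₁ = √(2·½·12.3) = 3.507, k₂ = √(2·½·1.8) = 1.342.
Continuity of ψ and ψ′ at the step yields the reflection amplitude r = (k₁ − k₂)/(k₁ + k₂) = 0.4466; thus R = |r|² = 0.1995, T = 0.8005.

T = 0.801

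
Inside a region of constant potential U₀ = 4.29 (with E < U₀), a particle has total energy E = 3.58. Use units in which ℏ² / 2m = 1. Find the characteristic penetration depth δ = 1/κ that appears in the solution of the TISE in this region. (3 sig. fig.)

δ = 1.19

Since E < U₀ the TISE in this region is ψ'' = κ²ψ with κ = √(2m(U₀ − E))/ℏ.
κ = √(2 × 0.5 × 0.71) = 0.8426. The penetration depth is δ = 1/κ = 1.19.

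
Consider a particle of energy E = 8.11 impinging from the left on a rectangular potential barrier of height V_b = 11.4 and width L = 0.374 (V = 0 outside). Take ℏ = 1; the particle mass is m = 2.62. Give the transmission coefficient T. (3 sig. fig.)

T = 0.139

Since E < V_b the interior solution is evanescent with decay constant κ = √(2m(V_b − E))/ℏ = 4.152.
κL = 1.553, sinh(κL) = 2.257.
The exact tunnelling result is T⁻¹ = 1 + V_b² sinh²(κL) / [4E(V_b − E)] = 7.201, so T = 0.139.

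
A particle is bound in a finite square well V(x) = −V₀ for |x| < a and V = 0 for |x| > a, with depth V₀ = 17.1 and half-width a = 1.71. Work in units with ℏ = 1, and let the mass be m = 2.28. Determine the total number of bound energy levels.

The dimensionless depth is z₀ = a√(2mV₀)/ℏ = 1.71 × √(77.98) = 15.10.
The even/odd transcendental equations gain one root per π/2 in z₀, giving N = 1 + ⌊2z₀/π⌋ = 1 + ⌊9.613⌋ = 10.

N = 10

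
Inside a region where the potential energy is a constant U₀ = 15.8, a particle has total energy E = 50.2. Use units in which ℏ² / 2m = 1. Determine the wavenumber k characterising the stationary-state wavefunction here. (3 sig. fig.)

With E > U₀ the solution is oscillatory, ψ ∝ e^{±ikx} with k = √(2m(E − U₀))/ℏ.
k = √(2 × 0.5 × 34.4) = 5.865.

k = 5.87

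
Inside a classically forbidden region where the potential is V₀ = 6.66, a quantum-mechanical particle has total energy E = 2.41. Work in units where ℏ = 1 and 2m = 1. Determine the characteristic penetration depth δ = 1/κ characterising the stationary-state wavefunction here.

Since E < V₀ the TISE in this region is ψ'' = κ²ψ with κ = √(2m(V₀ − E))/ℏ.
κ = √(2 × 0.5 × 4.25) = 2.062. The penetration depth is δ = 1/κ = 0.485.

δ = 0.485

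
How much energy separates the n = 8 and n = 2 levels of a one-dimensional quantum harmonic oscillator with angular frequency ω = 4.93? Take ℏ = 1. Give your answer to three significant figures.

E_n = ℏω(n + ½), so ΔE = (8 − 2) ℏω = 6 × 4.93 = 29.58.

ΔE = 29.6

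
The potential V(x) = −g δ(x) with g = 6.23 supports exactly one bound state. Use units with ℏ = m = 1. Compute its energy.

E = -19.4

For x ≠ 0 the bound state is ψ ∝ e^{−κ|x|}; integrating the TISE across the delta gives the cusp condition 2κ = 2mg/ℏ², so κ = 6.230.
Then E = −ℏ²κ²/(2m) = −mg²/(2ℏ²) = -19.41.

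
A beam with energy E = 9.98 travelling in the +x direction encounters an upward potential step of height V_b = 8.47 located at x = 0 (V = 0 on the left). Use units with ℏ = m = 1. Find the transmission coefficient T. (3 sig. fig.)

T = 0.806

On each side the TISE gives plane waves with k = √(2m(E − V))/ℏ: k₁ = √(2·1·9.98) = 4.468, k₂ = √(2·1·1.51) = 1.738.
Continuity of ψ and ψ′ at the step yields the reflection amplitude r = (k₁ − k₂)/(k₁ + k₂) = 0.4399; thus R = |r|² = 0.1935, T = 0.8065.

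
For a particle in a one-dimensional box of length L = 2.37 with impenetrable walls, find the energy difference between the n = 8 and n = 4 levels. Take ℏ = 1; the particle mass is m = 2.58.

E_n = n²π²ℏ²/(2mL²), so ΔE = (8² − 4²) π²ℏ²/(2mL²).
ΔE = 48 × π² / (2 × 2.58 × 2.37²) = 16.35.

ΔE = 16.3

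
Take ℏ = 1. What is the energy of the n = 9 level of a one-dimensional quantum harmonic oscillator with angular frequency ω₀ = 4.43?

E = 42.1

Using E_n = (n + ½)ℏω₀: E_9 = 9.5 × 4.43 = 42.09.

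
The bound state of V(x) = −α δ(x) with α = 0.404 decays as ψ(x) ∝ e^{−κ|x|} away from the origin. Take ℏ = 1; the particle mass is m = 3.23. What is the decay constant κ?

κ = 1.30

Integrate −(ℏ²/2m)ψ'' − αδ(x)ψ = Eψ from −ε to +ε: the ψ'' term gives ψ'(0⁺) − ψ'(0⁻) and the δ term gives −(2mα/ℏ²)ψ(0).
With ψ ∝ e^{−κ|x|} this yields −2κ = −2mα/ℏ², so κ = mα/ℏ² = 1.305.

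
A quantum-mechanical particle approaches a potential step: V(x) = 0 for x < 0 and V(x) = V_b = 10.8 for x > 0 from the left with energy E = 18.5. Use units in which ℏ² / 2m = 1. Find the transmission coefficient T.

T = 0.953

The wavenumbers are k₁ = √(2mE)/ℏ = 4.301 on the left and k₂ = √(2m(E − V_b))/ℏ = 2.775 on the right.
Continuity of ψ and ψ′ at the step yields the reflection amplitude r = (k₁ − k₂)/(k₁ + k₂) = 0.2157; thus R = |r|² = 0.04652, T = 0.9535.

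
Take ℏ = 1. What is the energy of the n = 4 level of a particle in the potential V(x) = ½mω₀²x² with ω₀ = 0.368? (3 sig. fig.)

E = 1.66

Using E_n = (n + ½)ℏω₀: E_4 = 4.5 × 0.368 = 1.656.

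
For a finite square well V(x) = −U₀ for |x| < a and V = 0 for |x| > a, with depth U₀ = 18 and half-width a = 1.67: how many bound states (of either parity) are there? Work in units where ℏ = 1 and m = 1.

The dimensionless depth is z₀ = a√(2mU₀)/ℏ = 1.67 × √(36.00) = 10.02.
A new bound state (alternating even/odd) appears each time z₀ passes a multiple of π/2, so N = ⌊2z₀/π⌋ + 1 = ⌊6.379⌋ + 1 = 7.

N = 7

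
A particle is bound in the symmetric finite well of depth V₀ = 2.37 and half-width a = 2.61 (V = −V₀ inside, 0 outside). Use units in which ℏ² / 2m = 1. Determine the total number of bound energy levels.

Define the well-strength parameter z₀ = (a/ℏ)√(2mV₀) = 2.61 × √(2·0.5·2.37) = 4.018.
A new bound state (alternating even/odd) appears each time z₀ passes a multiple of π/2, so N = ⌊2z₀/π⌋ + 1 = ⌊2.558⌋ + 1 = 3.

N = 3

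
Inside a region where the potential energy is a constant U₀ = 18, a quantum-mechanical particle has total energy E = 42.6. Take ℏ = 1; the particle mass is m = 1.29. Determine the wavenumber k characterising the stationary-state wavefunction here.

k = 7.97

With E > U₀ the solution is oscillatory, ψ ∝ e^{±ikx} with k = √(2m(E − U₀))/ℏ.
k = √(2 × 1.29 × 24.6) = 7.967.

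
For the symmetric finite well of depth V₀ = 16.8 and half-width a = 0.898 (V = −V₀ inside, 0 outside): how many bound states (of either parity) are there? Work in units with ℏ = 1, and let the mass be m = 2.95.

Define the well-strength parameter z₀ = (a/ℏ)√(2mV₀) = 0.898 × √(2·2.95·16.8) = 8.940.
A new bound state (alternating even/odd) appears each time z₀ passes a multiple of π/2, so N = ⌊2z₀/π⌋ + 1 = ⌊5.692⌋ + 1 = 6.

N = 6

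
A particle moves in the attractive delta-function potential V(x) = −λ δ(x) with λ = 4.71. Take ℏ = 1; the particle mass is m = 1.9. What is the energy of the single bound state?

E = -21.1

The bound state is ψ(x) = √κ e^{−κ|x|}. The derivative jump ψ'(0⁺) − ψ'(0⁻) = −(2mλ/ℏ²)ψ(0) fixes κ = mλ/ℏ² = 8.949.
Then E = −ℏ²κ²/(2m) = −mλ²/(2ℏ²) = -21.07.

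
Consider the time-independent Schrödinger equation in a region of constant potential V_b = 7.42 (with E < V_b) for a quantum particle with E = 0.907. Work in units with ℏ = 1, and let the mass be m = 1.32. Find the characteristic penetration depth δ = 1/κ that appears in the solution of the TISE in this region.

Since E < V_b the TISE in this region is ψ'' = κ²ψ with κ = √(2m(V_b − E))/ℏ.
κ = √(2 × 1.32 × 6.513) = 4.147. The penetration depth is δ = 1/κ = 0.241.

δ = 0.241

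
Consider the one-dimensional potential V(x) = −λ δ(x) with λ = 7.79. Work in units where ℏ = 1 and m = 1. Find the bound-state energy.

E = -30.3

The bound state is ψ(x) = √κ e^{−κ|x|}. The derivative jump ψ'(0⁺) − ψ'(0⁻) = −(2mλ/ℏ²)ψ(0) fixes κ = mλ/ℏ² = 7.790.
Then E = −ℏ²κ²/(2m) = −mλ²/(2ℏ²) = -30.34.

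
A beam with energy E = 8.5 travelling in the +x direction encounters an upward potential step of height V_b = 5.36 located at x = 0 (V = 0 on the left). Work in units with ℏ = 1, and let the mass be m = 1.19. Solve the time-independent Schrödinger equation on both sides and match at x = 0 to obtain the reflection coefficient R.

R = 0.0595

The wavenumbers are k₁ = √(2mE)/ℏ = 4.498 on the left and k₂ = √(2m(E − V_b))/ℏ = 2.734 on the right.
Continuity of ψ and ψ′ at the step yields the reflection amplitude r = (k₁ − k₂)/(k₁ + k₂) = 0.2439; thus R = |r|² = 0.05951, T = 0.9405.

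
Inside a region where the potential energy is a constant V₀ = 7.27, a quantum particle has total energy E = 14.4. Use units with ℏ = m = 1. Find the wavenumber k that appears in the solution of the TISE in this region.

With E > V₀ the solution is oscillatory, ψ ∝ e^{±ikx} with k = √(2m(E − V₀))/ℏ.
k = √(2 × 1 × 7.13) = 3.776.

k = 3.78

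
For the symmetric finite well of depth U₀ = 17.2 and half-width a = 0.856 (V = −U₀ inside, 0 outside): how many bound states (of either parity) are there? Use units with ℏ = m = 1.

N = 4

The dimensionless depth is z₀ = a√(2mU₀)/ℏ = 0.856 × √(34.40) = 5.021.
The even/odd transcendental equations gain one root per π/2 in z₀, giving N = 1 + ⌊2z₀/π⌋ = 1 + ⌊3.196⌋ = 4.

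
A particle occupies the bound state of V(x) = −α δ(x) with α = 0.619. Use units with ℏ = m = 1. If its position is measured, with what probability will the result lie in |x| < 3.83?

The normalised bound state is ψ = √κ e^{−κ|x|} with κ = mα/ℏ² = 0.6190.
P(|x| < d) = ∫_{−d}^{d} κ e^{−2κ|x|} dx = 1 − e^{−2κd} = 1 − e^{−4.742} = 0.9913.

P = 0.991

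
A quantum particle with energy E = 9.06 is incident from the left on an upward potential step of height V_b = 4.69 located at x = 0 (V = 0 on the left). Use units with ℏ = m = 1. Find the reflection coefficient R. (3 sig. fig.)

The wavenumbers are k₁ = √(2mE)/ℏ = 4.257 on the left and k₂ = √(2m(E − V_b))/ℏ = 2.956 on the right.
Matching ψ and ψ′ at x = 0 gives r = (k₁ − k₂)/(k₁ + k₂), so R = r² = 0.03250 and T = 1 − R = 0.9675.

R = 0.0325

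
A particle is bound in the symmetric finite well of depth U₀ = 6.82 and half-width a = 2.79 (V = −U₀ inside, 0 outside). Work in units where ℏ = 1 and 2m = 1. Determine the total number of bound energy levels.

N = 5

Define the well-strength parameter z₀ = (a/ℏ)√(2mU₀) = 2.79 × √(2·0.5·6.82) = 7.286.
A new bound state (alternating even/odd) appears each time z₀ passes a multiple of π/2, so N = ⌊2z₀/π⌋ + 1 = ⌊4.638⌋ + 1 = 5.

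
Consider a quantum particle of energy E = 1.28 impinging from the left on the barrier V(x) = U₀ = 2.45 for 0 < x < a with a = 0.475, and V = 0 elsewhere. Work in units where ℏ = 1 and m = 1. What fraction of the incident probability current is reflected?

R = 0.386

E < U₀: inside the barrier ψ ∝ e^{±κx} with κ = √(2m(U₀ − E))/ℏ = 1.530.
κa = 0.7266, sinh(κa) = 0.7923.
Matching ψ, ψ′ at both faces gives T = [1 + U₀² sinh²(κa) / (4E(U₀ − E))]⁻¹ = 1/1.629 = 0.614.
R = 1 − T = 0.386.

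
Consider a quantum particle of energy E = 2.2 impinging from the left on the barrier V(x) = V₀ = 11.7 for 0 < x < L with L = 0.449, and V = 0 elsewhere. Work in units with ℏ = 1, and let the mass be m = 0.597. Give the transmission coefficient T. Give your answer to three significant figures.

E < V₀: inside the barrier ψ ∝ e^{±κx} with κ = √(2m(V₀ − E))/ℏ = 3.368.
κL = 1.512, sinh(κL) = 2.158.
The exact tunnelling result is T⁻¹ = 1 + V₀² sinh²(κL) / [4E(V₀ − E)] = 8.627, so T = 0.116.

T = 0.116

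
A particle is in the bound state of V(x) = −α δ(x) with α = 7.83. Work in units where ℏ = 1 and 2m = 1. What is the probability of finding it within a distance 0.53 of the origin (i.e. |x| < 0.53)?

The normalised bound state is ψ = √κ e^{−κ|x|} with κ = mα/ℏ² = 3.915.
P(|x| < d) = ∫_{−d}^{d} κ e^{−2κ|x|} dx = 1 − e^{−2κd} = 1 − e^{−4.150} = 0.9842.

P = 0.984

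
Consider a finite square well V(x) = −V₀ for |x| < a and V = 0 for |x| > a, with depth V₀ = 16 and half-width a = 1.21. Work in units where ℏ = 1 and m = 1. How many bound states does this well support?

The dimensionless depth is z₀ = a√(2mV₀)/ℏ = 1.21 × √(32.00) = 6.845.
A new bound state (alternating even/odd) appears each time z₀ passes a multiple of π/2, so N = ⌊2z₀/π⌋ + 1 = ⌊4.358⌋ + 1 = 5.

N = 5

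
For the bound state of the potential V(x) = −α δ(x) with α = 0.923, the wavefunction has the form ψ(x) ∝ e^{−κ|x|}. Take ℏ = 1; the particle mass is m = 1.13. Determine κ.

Integrate −(ℏ²/2m)ψ'' − αδ(x)ψ = Eψ from −ε to +ε: the ψ'' term gives ψ'(0⁺) − ψ'(0⁻) and the δ term gives −(2mα/ℏ²)ψ(0).
With ψ ∝ e^{−κ|x|} this yields −2κ = −2mα/ℏ², so κ = mα/ℏ² = 1.043.

κ = 1.04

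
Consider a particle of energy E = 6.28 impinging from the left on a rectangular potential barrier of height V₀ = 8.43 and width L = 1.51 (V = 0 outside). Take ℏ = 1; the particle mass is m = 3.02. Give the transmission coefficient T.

Since E < V₀ the interior solution is evanescent with decay constant κ = √(2m(V₀ − E))/ℏ = 3.604.
κL = 5.441, sinh(κL) = 115.4.
The exact tunnelling result is T⁻¹ = 1 + V₀² sinh²(κL) / [4E(V₀ − E)] = 17520, so T = 0.0000571.

T = 0.0000571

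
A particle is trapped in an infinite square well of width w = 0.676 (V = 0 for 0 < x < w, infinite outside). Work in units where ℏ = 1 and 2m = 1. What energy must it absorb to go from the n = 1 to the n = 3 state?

E_n = n²π²ℏ²/(2mw²), so ΔE = (3² − 1²) π²ℏ²/(2mw²).
ΔE = 8 × π² / (2 × 0.5 × 0.676²) = 172.8.

ΔE = 173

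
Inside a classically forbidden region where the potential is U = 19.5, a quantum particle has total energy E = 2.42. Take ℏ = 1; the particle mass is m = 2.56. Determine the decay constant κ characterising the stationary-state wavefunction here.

Since E < U the TISE in this region is ψ'' = κ²ψ with κ = √(2m(U − E))/ℏ.
κ = √(2 × 2.56 × 17.08) = 9.351.

κ = 9.35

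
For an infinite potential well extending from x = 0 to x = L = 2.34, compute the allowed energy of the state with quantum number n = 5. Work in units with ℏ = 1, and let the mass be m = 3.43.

Requiring ψ(0) = ψ(L) = 0 quantises k = nπ/L, hence E_n = ℏ²k²/2m = n²π²ℏ²/(2mL²).
E_5 = 5² × π² / (2 × 3.43 × 2.34²) = 6.569.

E = 6.57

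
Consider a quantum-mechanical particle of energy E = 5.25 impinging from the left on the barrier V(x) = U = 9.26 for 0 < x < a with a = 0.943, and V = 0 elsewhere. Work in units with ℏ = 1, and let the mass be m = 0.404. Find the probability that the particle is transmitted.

Since E < U the interior solution is evanescent with decay constant κ = √(2m(U − E))/ℏ = 1.800.
κa = 1.697, sinh(κa) = 2.638.
The exact tunnelling result is T⁻¹ = 1 + U² sinh²(κa) / [4E(U − E)] = 8.088, so T = 0.124.

T = 0.124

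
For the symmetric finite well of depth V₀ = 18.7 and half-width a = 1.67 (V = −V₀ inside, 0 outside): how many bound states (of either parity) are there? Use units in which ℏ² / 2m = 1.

Define the well-strength parameter z₀ = (a/ℏ)√(2mV₀) = 1.67 × √(2·0.5·18.7) = 7.222.
The even/odd transcendental equations gain one root per π/2 in z₀, giving N = 1 + ⌊2z₀/π⌋ = 1 + ⌊4.597⌋ = 5.

N = 5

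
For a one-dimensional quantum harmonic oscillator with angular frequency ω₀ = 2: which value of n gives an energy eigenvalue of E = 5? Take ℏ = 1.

Invert E_n = (n + ½)ℏω₀: n = E/ℏω₀ − ½ = 2.000, so n = 2.

n = 2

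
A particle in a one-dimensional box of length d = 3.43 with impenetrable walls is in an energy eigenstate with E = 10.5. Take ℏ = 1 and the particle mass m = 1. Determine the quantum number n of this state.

For an infinite well E_n = n²π²ℏ²/(2md²), so n = (d/πℏ)√(2mE).
n = (3.43/π) × √(2 × 1 × 10.5) = 5.003 → n = 5.

n = 5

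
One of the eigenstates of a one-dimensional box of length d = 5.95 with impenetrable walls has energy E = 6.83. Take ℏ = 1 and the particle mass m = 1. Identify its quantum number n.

For an infinite well E_n = n²π²ℏ²/(2md²), so n = (d/πℏ)√(2mE).
n = (5.95/π) × √(2 × 1 × 6.83) = 7.000 → n = 7.

n = 7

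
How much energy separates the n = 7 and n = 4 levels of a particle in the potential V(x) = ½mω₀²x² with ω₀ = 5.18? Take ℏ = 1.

ΔE = 15.5

E_n = ℏω₀(n + ½), so ΔE = (7 − 4) ℏω₀ = 3 × 5.18 = 15.54.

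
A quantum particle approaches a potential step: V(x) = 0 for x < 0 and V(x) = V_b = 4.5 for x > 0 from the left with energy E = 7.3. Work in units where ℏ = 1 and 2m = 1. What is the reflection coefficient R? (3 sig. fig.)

R = 0.0553

The wavenumbers are k₁ = √(2mE)/ℏ = 2.702 on the left and k₂ = √(2m(E − V_b))/ℏ = 1.673 on the right.
Continuity of ψ and ψ′ at the step yields the reflection amplitude r = (k₁ − k₂)/(k₁ + k₂) = 0.2351; thus R = |r|² = 0.05526, T = 0.9447.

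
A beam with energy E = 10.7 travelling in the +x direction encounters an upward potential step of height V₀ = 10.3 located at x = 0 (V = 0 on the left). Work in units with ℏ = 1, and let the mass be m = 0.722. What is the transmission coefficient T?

On each side the TISE gives plane waves with k = √(2m(E − V))/ℏ: k₁ = √(2·0.722·10.7) = 3.931, k₂ = √(2·0.722·0.4) = 0.7600.
Continuity of ψ and ψ′ at the step yields the reflection amplitude r = (k₁ − k₂)/(k₁ + k₂) = 0.6760; thus R = |r|² = 0.4569, T = 0.5431.

T = 0.543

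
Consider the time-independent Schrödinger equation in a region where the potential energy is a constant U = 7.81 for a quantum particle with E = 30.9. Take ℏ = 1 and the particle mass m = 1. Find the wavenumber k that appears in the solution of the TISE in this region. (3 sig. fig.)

k = 6.80

With E > U the solution is oscillatory, ψ ∝ e^{±ikx} with k = √(2m(E − U))/ℏ.
k = √(2 × 1 × 23.09) = 6.796.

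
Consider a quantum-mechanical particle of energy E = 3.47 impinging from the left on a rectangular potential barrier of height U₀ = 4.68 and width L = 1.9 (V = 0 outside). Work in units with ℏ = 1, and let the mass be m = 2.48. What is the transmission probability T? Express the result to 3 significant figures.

T = 0.000278

Since E < U₀ the interior solution is evanescent with decay constant κ = √(2m(U₀ − E))/ℏ = 2.450.
κL = 4.655, sinh(κL) = 52.53.
The exact tunnelling result is T⁻¹ = 1 + U₀² sinh²(κL) / [4E(U₀ − E)] = 3600, so T = 0.000278.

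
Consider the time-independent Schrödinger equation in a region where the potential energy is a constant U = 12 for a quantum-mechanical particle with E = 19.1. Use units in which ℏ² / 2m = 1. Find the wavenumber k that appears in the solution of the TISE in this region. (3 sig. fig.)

k = 2.66

With E > U the solution is oscillatory, ψ ∝ e^{±ikx} with k = √(2m(E − U))/ℏ.
k = √(2 × 0.5 × 7.1) = 2.665.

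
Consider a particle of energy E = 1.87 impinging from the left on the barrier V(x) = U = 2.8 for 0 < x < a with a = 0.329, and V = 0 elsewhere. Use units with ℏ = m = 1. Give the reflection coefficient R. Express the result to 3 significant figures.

Since E < U the interior solution is evanescent with decay constant κ = √(2m(U − E))/ℏ = 1.364.
κa = 0.4487, sinh(κa) = 0.4639.
The exact tunnelling result is T⁻¹ = 1 + U² sinh²(κa) / [4E(U − E)] = 1.243, so T = 0.805.
R = 1 − T = 0.195.

R = 0.195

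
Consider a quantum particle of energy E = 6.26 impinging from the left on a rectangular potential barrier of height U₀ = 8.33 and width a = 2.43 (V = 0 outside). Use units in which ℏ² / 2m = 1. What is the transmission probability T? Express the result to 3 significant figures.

T = 0.00274

E < U₀: inside the barrier ψ ∝ e^{±κx} with κ = √(2m(U₀ − E))/ℏ = 1.439.
κa = 3.496, sinh(κa) = 16.48.
Matching ψ, ψ′ at both faces gives T = [1 + U₀² sinh²(κa) / (4E(U₀ − E))]⁻¹ = 1/364.5 = 0.00274.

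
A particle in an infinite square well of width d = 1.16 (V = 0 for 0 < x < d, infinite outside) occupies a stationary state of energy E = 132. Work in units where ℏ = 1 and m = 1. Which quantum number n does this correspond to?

n = 6

From E_n = n²π²ℏ²/(2md²) invert to n = √(2md²E)/(πℏ).
n = (1.16/π) × √(2 × 1 × 132) = 5.999 → n = 6.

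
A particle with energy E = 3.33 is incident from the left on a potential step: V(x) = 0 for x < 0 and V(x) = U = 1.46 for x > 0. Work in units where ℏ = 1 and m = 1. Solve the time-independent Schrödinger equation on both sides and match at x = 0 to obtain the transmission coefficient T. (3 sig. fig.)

T = 0.979

On each side the TISE gives plane waves with k = √(2m(E − V))/ℏ: k₁ = √(2·1·3.33) = 2.581, k₂ = √(2·1·1.87) = 1.934.
Continuity of ψ and ψ′ at the step yields the reflection amplitude r = (k₁ − k₂)/(k₁ + k₂) = 0.1433; thus R = |r|² = 0.02053, T = 0.9795.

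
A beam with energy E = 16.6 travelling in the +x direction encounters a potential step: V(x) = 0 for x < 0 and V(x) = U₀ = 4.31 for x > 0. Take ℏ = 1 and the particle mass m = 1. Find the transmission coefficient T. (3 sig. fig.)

T = 0.994

The wavenumbers are k₁ = √(2mE)/ℏ = 5.762 on the left and k₂ = √(2m(E − U₀))/ℏ = 4.958 on the right.
Matching ψ and ψ′ at x = 0 gives r = (k₁ − k₂)/(k₁ + k₂), so R = r² = 0.005627 and T = 1 − R = 0.9944.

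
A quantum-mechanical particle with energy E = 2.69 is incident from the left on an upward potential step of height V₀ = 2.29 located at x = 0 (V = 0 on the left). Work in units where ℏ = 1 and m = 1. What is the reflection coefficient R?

R = 0.197

On each side the TISE gives plane waves with k = √(2m(E − V))/ℏ: k₁ = √(2·1·2.69) = 2.319, k₂ = √(2·1·0.4) = 0.8944.
Matching ψ and ψ′ at x = 0 gives r = (k₁ − k₂)/(k₁ + k₂), so R = r² = 0.1966 and T = 1 − R = 0.8034.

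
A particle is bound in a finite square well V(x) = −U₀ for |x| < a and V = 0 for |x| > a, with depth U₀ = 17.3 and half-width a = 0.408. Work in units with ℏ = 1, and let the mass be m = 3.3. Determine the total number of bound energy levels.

N = 3

The dimensionless depth is z₀ = a√(2mU₀)/ℏ = 0.408 × √(114.2) = 4.360.
The even/odd transcendental equations gain one root per π/2 in z₀, giving N = 1 + ⌊2z₀/π⌋ = 1 + ⌊2.775⌋ = 3.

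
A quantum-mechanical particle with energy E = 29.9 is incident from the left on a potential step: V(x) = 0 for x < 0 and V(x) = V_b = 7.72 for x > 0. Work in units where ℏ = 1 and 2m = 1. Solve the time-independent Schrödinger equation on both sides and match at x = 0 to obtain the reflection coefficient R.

R = 0.00555

On each side the TISE gives plane waves with k = √(2m(E − V))/ℏ: k₁ = √(2·½·29.9) = 5.468, k₂ = √(2·½·22.18) = 4.710.
Continuity of ψ and ψ′ at the step yields the reflection amplitude r = (k₁ − k₂)/(k₁ + k₂) = 0.07453; thus R = |r|² = 0.005554, T = 0.9944.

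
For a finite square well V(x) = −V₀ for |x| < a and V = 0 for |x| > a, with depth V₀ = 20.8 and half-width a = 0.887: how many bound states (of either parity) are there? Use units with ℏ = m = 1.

Define the well-strength parameter z₀ = (a/ℏ)√(2mV₀) = 0.887 × √(2·1·20.8) = 5.721.
The even/odd transcendental equations gain one root per π/2 in z₀, giving N = 1 + ⌊2z₀/π⌋ = 1 + ⌊3.642⌋ = 4.

N = 4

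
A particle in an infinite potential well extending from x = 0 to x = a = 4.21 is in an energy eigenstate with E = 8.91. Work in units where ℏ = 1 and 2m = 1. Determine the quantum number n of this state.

For an infinite well E_n = n²π²ℏ²/(2ma²), so n = (a/πℏ)√(2mE).
n = (4.21/π) × √(2 × 0.5 × 8.91) = 4.000 → n = 4.

n = 4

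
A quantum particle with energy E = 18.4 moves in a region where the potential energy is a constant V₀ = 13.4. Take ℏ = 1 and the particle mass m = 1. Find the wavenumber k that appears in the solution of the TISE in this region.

With E > V₀ the solution is oscillatory, ψ ∝ e^{±ikx} with k = √(2m(E − V₀))/ℏ.
k = √(2 × 1 × 5) = 3.162.

k = 3.16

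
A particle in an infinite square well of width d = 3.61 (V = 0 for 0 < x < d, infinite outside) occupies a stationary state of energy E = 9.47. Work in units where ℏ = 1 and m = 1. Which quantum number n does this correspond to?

From E_n = n²π²ℏ²/(2md²) invert to n = √(2md²E)/(πℏ).
n = (3.61/π) × √(2 × 1 × 9.47) = 5.001 → n = 5.

n = 5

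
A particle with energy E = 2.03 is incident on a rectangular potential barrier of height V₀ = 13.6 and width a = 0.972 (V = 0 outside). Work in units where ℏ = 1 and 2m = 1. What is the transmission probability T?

Since E < V₀ the interior solution is evanescent with decay constant κ = √(2m(V₀ − E))/ℏ = 3.401.
κa = 3.306, sinh(κa) = 13.62.
The exact tunnelling result is T⁻¹ = 1 + V₀² sinh²(κa) / [4E(V₀ − E)] = 366.4, so T = 0.00273.

T = 0.00273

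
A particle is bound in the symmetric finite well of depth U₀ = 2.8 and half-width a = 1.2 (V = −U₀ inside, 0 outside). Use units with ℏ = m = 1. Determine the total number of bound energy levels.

N = 2

Define the well-strength parameter z₀ = (a/ℏ)√(2mU₀) = 1.2 × √(2·1·2.8) = 2.840.
The even/odd transcendental equations gain one root per π/2 in z₀, giving N = 1 + ⌊2z₀/π⌋ = 1 + ⌊1.808⌋ = 2.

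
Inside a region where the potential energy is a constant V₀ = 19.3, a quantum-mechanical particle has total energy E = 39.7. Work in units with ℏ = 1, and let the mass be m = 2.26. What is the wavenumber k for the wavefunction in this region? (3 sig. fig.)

With E > V₀ the solution is oscillatory, ψ ∝ e^{±ikx} with k = √(2m(E − V₀))/ℏ.
k = √(2 × 2.26 × 20.4) = 9.602.

k = 9.60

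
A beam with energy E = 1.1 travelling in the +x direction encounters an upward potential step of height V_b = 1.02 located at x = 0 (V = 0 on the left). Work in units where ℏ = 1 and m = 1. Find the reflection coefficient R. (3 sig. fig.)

R = 0.331

The wavenumbers are k₁ = √(2mE)/ℏ = 1.483 on the left and k₂ = √(2m(E − V_b))/ℏ = 0.4000 on the right.
Continuity of ψ and ψ′ at the step yields the reflection amplitude r = (k₁ − k₂)/(k₁ + k₂) = 0.5752; thus R = |r|² = 0.3309, T = 0.6691.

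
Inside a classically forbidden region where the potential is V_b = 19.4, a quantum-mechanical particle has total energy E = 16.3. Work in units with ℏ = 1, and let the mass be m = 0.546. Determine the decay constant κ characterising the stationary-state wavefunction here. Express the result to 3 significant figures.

Since E < V_b the TISE in this region is ψ'' = κ²ψ with κ = √(2m(V_b − E))/ℏ.
κ = √(2 × 0.546 × 3.1) = 1.840.

κ = 1.84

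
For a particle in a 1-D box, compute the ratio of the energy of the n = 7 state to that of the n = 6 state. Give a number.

E_n = n²π²ℏ²/(2mL²) so the ratio is n₂²/n₁² = 49/36 = 1.36111.

1.36111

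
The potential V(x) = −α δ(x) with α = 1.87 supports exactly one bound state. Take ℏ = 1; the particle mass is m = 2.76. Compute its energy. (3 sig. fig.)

E = -4.83

The bound state is ψ(x) = √κ e^{−κ|x|}. The derivative jump ψ'(0⁺) − ψ'(0⁻) = −(2mα/ℏ²)ψ(0) fixes κ = mα/ℏ² = 5.161.
Then E = −ℏ²κ²/(2m) = −mα²/(2ℏ²) = -4.826.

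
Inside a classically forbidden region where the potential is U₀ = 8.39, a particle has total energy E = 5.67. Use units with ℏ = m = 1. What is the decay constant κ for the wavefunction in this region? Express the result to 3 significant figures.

κ = 2.33

Since E < U₀ the TISE in this region is ψ'' = κ²ψ with κ = √(2m(U₀ − E))/ℏ.
κ = √(2 × 1 × 2.72) = 2.332.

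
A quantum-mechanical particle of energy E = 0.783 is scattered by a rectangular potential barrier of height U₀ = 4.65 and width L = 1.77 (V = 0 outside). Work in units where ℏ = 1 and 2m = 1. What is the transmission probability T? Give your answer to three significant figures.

E < U₀: inside the barrier ψ ∝ e^{±κx} with κ = √(2m(U₀ − E))/ℏ = 1.966.
κL = 3.481, sinh(κL) = 16.23.
Matching ψ, ψ′ at both faces gives T = [1 + U₀² sinh²(κL) / (4E(U₀ − E))]⁻¹ = 1/471.0 = 0.00212.

T = 0.00212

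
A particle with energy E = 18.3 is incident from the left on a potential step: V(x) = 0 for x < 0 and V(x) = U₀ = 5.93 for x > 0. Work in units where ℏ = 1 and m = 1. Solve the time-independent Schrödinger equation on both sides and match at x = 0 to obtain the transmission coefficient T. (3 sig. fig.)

On each side the TISE gives plane waves with k = √(2m(E − V))/ℏ: k₁ = √(2·1·18.3) = 6.050, k₂ = √(2·1·12.37) = 4.974.
Continuity of ψ and ψ′ at the step yields the reflection amplitude r = (k₁ − k₂)/(k₁ + k₂) = 0.09760; thus R = |r|² = 0.009525, T = 0.9905.

T = 0.990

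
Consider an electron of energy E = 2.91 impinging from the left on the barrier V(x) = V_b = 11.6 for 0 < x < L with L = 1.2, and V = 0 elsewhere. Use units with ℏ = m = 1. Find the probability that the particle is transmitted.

T = 0.000136

Since E < V_b the interior solution is evanescent with decay constant κ = √(2m(V_b − E))/ℏ = 4.169.
κL = 5.003, sinh(κL) = 74.41.
Matching ψ, ψ′ at both faces gives T = [1 + V_b² sinh²(κL) / (4E(V_b − E))]⁻¹ = 1/7366 = 0.000136.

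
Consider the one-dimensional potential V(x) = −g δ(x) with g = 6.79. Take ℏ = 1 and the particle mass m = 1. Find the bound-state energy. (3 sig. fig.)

The bound state is ψ(x) = √κ e^{−κ|x|}. The derivative jump ψ'(0⁺) − ψ'(0⁻) = −(2mg/ℏ²)ψ(0) fixes κ = mg/ℏ² = 6.790.
Then E = −ℏ²κ²/(2m) = −mg²/(2ℏ²) = -23.05.

E = -23.1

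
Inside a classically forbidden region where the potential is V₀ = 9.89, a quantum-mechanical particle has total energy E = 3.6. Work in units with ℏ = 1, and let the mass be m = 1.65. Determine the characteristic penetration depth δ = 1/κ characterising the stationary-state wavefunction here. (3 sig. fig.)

δ = 0.219

Since E < V₀ the TISE in this region is ψ'' = κ²ψ with κ = √(2m(V₀ − E))/ℏ.
κ = √(2 × 1.65 × 6.29) = 4.556. The penetration depth is δ = 1/κ = 0.219.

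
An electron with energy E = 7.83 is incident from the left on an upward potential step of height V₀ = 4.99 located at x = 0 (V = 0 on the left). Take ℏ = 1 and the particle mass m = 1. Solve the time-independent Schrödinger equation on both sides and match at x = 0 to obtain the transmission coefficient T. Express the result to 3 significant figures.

T = 0.938

The wavenumbers are k₁ = √(2mE)/ℏ = 3.957 on the left and k₂ = √(2m(E − V₀))/ℏ = 2.383 on the right.
Continuity of ψ and ψ′ at the step yields the reflection amplitude r = (k₁ − k₂)/(k₁ + k₂) = 0.2482; thus R = |r|² = 0.06162, T = 0.9384.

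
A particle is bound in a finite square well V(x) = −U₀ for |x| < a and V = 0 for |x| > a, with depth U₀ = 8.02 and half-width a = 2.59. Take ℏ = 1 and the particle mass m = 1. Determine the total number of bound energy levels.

The dimensionless depth is z₀ = a√(2mU₀)/ℏ = 2.59 × √(16.04) = 10.37.
A new bound state (alternating even/odd) appears each time z₀ passes a multiple of π/2, so N = ⌊2z₀/π⌋ + 1 = ⌊6.604⌋ + 1 = 7.

N = 7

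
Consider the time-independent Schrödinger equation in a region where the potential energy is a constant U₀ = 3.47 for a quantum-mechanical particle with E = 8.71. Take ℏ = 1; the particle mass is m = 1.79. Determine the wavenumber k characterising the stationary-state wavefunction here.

k = 4.33

With E > U₀ the solution is oscillatory, ψ ∝ e^{±ikx} with k = √(2m(E − U₀))/ℏ.
k = √(2 × 1.79 × 5.24) = 4.331.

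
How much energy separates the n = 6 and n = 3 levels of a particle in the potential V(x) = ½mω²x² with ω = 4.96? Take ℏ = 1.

E_n = ℏω(n + ½), so ΔE = (6 − 3) ℏω = 3 × 4.96 = 14.88.

ΔE = 14.9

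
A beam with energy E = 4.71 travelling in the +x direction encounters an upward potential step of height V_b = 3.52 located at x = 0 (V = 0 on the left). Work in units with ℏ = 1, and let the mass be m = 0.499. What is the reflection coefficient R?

On each side the TISE gives plane waves with k = √(2m(E − V))/ℏ: k₁ = √(2·0.499·4.71) = 2.168, k₂ = √(2·0.499·1.19) = 1.090.
Matching ψ and ψ′ at x = 0 gives r = (k₁ − k₂)/(k₁ + k₂), so R = r² = 0.1096 and T = 1 − R = 0.8904.

R = 0.110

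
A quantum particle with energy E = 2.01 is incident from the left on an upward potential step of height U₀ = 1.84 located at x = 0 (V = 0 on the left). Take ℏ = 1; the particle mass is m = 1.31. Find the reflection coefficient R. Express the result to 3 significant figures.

R = 0.302

On each side the TISE gives plane waves with k = √(2m(E − V))/ℏ: k₁ = √(2·1.31·2.01) = 2.295, k₂ = √(2·1.31·0.17) = 0.6674.
Matching ψ and ψ′ at x = 0 gives r = (k₁ − k₂)/(k₁ + k₂), so R = r² = 0.3018 and T = 1 − R = 0.6982.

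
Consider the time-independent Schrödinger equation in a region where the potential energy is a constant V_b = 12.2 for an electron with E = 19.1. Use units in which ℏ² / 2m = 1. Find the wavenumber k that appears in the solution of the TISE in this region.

With E > V_b the solution is oscillatory, ψ ∝ e^{±ikx} with k = √(2m(E − V_b))/ℏ.
k = √(2 × 0.5 × 6.9) = 2.627.

k = 2.63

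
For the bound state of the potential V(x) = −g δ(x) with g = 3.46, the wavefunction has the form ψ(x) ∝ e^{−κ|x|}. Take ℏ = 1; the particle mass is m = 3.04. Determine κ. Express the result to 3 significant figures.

Integrating the TISE across x = 0 gives the cusp condition ψ'(0⁺) − ψ'(0⁻) = −(2mg/ℏ²)ψ(0).
With ψ ∝ e^{−κ|x|} this yields −2κ = −2mg/ℏ², so κ = mg/ℏ² = 10.52.

κ = 10.5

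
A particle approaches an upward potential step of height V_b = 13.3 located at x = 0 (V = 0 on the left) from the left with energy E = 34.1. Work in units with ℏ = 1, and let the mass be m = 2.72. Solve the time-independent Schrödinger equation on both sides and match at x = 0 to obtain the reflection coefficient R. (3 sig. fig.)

The wavenumbers are k₁ = √(2mE)/ℏ = 13.62 on the left and k₂ = √(2m(E − V_b))/ℏ = 10.64 on the right.
Matching ψ and ψ′ at x = 0 gives r = (k₁ − k₂)/(k₁ + k₂), so R = r² = 0.01512 and T = 1 − R = 0.9849.

R = 0.0151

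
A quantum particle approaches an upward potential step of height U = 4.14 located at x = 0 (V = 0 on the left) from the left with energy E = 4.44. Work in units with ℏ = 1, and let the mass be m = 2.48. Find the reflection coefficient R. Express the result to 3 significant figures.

R = 0.345

On each side the TISE gives plane waves with k = √(2m(E − V))/ℏ: k₁ = √(2·2.48·4.44) = 4.693, k₂ = √(2·2.48·0.3) = 1.220.
Continuity of ψ and ψ′ at the step yields the reflection amplitude r = (k₁ − k₂)/(k₁ + k₂) = 0.5874; thus R = |r|² = 0.3450, T = 0.6550.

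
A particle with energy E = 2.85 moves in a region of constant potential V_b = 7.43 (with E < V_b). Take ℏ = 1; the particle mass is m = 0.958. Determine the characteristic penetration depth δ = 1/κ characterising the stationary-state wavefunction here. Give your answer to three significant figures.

δ = 0.338

Since E < V_b the TISE in this region is ψ'' = κ²ψ with κ = √(2m(V_b − E))/ℏ.
κ = √(2 × 0.958 × 4.58) = 2.962. The penetration depth is δ = 1/κ = 0.338.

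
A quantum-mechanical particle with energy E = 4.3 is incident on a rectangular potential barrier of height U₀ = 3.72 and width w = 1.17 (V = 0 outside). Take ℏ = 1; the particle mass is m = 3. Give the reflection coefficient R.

R = 0.482

Above the barrier the interior wavenumber is k₂ = √(2m(E − U₀))/ℏ = 1.865, giving phase k₂w = 2.183.
T = [1 + U₀² sin²(k₂w) / (4E(E − U₀))]⁻¹ = 1/1.930 = 0.518.
R = 1 − T = 0.482.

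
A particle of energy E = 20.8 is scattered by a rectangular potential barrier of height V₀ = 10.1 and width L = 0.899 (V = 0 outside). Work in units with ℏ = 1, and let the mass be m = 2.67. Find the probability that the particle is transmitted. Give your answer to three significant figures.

T = 0.973

Above the barrier the interior wavenumber is k₂ = √(2m(E − V₀))/ℏ = 7.559, giving phase k₂L = 6.796.
Matching at both interfaces gives T⁻¹ = 1 + V₀² sin²(k₂L) / [4E(E − V₀)] = 1.028, hence T = 0.973.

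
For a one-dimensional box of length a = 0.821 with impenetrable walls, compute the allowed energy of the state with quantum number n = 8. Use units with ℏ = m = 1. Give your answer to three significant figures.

E = 469

The infinite-well eigenfunctions ψ_n = √(2/a) sin(nπx/a) vanish at both walls, giving E_n = n²π²ℏ²/(2ma²).
E_8 = 8² × π² / (2 × 1 × 0.821²) = 468.6.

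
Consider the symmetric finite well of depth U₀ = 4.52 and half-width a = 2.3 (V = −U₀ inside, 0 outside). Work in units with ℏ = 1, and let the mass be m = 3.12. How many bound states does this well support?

N = 8

Define the well-strength parameter z₀ = (a/ℏ)√(2mU₀) = 2.3 × √(2·3.12·4.52) = 12.21.
The even/odd transcendental equations gain one root per π/2 in z₀, giving N = 1 + ⌊2z₀/π⌋ = 1 + ⌊7.776⌋ = 8.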